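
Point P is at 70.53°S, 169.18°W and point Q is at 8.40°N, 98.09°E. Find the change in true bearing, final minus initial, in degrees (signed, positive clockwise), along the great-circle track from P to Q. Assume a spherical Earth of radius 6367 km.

+70.1°

At departure: θ₁ = atan2(sin Δλ cos φ₂, cos φ₁ sin φ₂ − sin φ₁ cos φ₂ cos Δλ) = 270.25°
At arrival: θ₂ = atan2(sin Δλ cos φ₁, −cos φ₂ sin φ₁ + sin φ₂ cos φ₁ cos Δλ) = 340.31°
Δθ = θ₂ − θ₁ = +70.1°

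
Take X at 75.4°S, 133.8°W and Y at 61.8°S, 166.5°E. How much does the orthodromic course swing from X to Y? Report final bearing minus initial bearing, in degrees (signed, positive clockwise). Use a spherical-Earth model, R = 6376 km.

+56.6°

At departure: θ₁ = atan2(sin Δλ cos φ₂, cos φ₁ sin φ₂ − sin φ₁ cos φ₂ cos Δλ) = 271.20°
At arrival: θ₂ = atan2(sin Δλ cos φ₁, −cos φ₂ sin φ₁ + sin φ₂ cos φ₁ cos Δλ) = 327.77°
Δθ = θ₂ − θ₁ = +56.6°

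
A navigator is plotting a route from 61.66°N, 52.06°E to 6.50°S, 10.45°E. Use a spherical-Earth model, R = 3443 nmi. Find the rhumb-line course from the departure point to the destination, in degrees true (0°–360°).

Meridional parts: M(φ₁)=+1.3764, M(φ₂)=-0.1137 → ΔM = -1.4901;  Δλ = -0.7262 rad
tan C = Δλ / ΔM = +0.4874 → C = 205.98°

206.0°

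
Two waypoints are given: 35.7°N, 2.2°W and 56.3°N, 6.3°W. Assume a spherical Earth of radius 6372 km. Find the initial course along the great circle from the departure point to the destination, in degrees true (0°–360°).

353.6°

N = sin Δλ·cos φ₂ = -0.0397;  D = cos φ₁ sin φ₂ − sin φ₁ cos φ₂ cos Δλ = +0.3527
initial course = atan2(N, D) = 353.58°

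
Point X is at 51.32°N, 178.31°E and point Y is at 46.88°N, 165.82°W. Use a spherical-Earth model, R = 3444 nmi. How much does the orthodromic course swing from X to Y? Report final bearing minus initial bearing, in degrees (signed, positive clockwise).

Initial bearing θ₁ = atan2(sin Δλ cos φ₂, cos φ₁ sin φ₂ − sin φ₁ cos φ₂ cos Δλ) = 106.98°
Final bearing θ₂ = (initial bearing from the destination back to the start) + 180° = 119.02°
Δθ = θ₂ − θ₁ = +12.0°

+12.0°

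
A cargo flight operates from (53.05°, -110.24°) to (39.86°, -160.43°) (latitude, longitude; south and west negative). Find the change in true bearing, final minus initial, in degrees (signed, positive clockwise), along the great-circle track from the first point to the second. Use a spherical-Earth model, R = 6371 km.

-37.7°

Initial bearing θ₁ = atan2(sin Δλ cos φ₂, cos φ₁ sin φ₂ − sin φ₁ cos φ₂ cos Δλ) = 269.27°
Final bearing θ₂ = (initial bearing from the destination back to the start) + 180° = 231.54°
Δθ = θ₂ − θ₁ = -37.7°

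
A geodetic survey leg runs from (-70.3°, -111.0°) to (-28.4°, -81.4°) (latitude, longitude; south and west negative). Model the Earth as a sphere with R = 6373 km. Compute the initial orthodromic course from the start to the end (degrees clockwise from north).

N = sin Δλ·cos φ₂ = +0.4345;  D = cos φ₁ sin φ₂ − sin φ₁ cos φ₂ cos Δλ = +0.5598
initial course = atan2(N, D) = 37.82°

37.8°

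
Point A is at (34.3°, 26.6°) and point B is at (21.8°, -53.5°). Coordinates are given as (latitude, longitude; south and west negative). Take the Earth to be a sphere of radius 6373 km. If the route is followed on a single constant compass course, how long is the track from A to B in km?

7961 km

Rhumb course C = atan2(Δλ, Δψ) with Δψ = ln[tan(π/4+φ₂/2)/tan(π/4+φ₁/2)] = -0.2480, Δλ = -1.3980 → C = 259.94°
d = R·|Δφ| / |cos C| = 6373·0.21817 / 0.17465 = 7961 km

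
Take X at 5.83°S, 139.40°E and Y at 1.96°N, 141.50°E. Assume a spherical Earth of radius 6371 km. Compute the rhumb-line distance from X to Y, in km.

Δψ = ln[tan(π/4+φ₂/2)/tan(π/4+φ₁/2)] = +0.1361;  Δφ = +0.1360 rad,  Δλ = +0.0367 rad
q = Δφ/Δψ = 0.9987
d = R·√(Δφ² + q²Δλ²) = 6371·0.14080 = 897 km

897 km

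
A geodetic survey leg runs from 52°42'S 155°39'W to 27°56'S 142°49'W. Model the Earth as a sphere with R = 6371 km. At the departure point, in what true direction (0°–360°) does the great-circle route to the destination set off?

θ = atan2( sin Δλ·cos φ₂ ,  cos φ₁ sin φ₂ − sin φ₁ cos φ₂ cos Δλ )
  = atan2(+0.1962, +0.4014) = 26.06°

26.1°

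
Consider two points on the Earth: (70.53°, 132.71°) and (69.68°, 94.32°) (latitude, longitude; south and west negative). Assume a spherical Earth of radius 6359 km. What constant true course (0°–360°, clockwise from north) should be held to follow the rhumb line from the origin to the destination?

266.3°

Meridional parts: M(φ₁)=+1.7628, M(φ₂)=+1.7192 → ΔM = -0.0436;  Δλ = -0.6700 rad
tan C = Δλ / ΔM = +15.3671 → C = 266.28°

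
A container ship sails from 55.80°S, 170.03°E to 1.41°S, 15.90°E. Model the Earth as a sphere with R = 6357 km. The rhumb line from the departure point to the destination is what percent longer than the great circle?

Great circle: σ = 2.0774 rad → d_gc = Rσ = 13206.3 km
Rhumb: Δφ = +0.9493, Δλ = -2.6901, Δψ = +1.1542, q = Δφ/Δψ = 0.8225 → d_rh = R√(Δφ²+q²Δλ²) = 15304.6 km
Excess = (15304.6 − 13206.3) / 13206.3 = 2098.3 / 13206.3 = 15.89% ≈ 15.9%

15.9%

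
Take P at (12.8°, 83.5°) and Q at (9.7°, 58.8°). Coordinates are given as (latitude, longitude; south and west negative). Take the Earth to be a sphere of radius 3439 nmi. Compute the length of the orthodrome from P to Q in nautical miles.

cos σ = sin φ₁ sin φ₂ + cos φ₁ cos φ₂ cos Δλ
      = sin(12.80°)sin(9.70°) + cos(12.80°)cos(9.70°)cos(-24.70°) = 0.9106
σ = 24.412° → d = Rσ = 3439·0.42608 = 1465 nmi

1465 nmi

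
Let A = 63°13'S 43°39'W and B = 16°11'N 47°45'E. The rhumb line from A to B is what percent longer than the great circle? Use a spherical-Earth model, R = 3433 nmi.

3.1%

Great circle: σ = 1.8332 rad → d_gc = Rσ = 6293.3 nmi
Rhumb: Δφ = +1.3858, Δλ = +1.5952, Δψ = +1.7214, q = Δφ/Δψ = 0.8050 → d_rh = R√(Δφ²+q²Δλ²) = 6486.1 nmi
Excess = (6486.1 − 6293.3) / 6293.3 = 192.8 / 6293.3 = 3.06% ≈ 3.1%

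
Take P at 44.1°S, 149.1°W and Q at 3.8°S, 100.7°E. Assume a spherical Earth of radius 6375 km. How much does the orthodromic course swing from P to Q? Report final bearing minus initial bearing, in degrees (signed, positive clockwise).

+63.6°

Initial bearing θ₁ = atan2(sin Δλ cos φ₂, cos φ₁ sin φ₂ − sin φ₁ cos φ₂ cos Δλ) = 252.94°
Final bearing θ₂ = (initial bearing from the destination back to the start) + 180° = 316.52°
Δθ = θ₂ − θ₁ = +63.6°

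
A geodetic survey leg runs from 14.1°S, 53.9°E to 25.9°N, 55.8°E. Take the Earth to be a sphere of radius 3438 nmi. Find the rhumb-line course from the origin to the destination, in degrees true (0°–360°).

2.6°

Δψ = ln[tan(π/4+φ₂/2)/tan(π/4+φ₁/2)] = +0.7169
Δλ = +0.0332 rad (taken the short way round)
course = atan2(Δλ, Δψ) = 2.65°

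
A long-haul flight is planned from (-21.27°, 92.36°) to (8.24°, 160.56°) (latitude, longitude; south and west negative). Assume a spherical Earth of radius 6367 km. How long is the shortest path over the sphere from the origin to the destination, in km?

8125 km

Haversine: a = sin²(Δφ/2)+cos φ₁ cos φ₂ sin²(Δλ/2) = 0.35475;  σ = 2·atan2(√a,√(1−a))
σ = 73.112° → d = Rσ = 6367·1.27604 = 8125 km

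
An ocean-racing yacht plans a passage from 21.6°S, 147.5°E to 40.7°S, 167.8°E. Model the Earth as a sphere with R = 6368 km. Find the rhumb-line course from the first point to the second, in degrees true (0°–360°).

Meridional parts: M(φ₁)=-0.3863, M(φ₂)=-0.7789 → ΔM = -0.3927;  Δλ = +0.3543 rad
tan C = Δλ / ΔM = -0.9022 → C = 137.94°

137.9°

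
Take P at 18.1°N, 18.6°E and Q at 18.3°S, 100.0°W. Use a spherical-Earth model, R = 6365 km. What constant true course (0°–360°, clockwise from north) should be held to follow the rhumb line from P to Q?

Meridional parts: M(φ₁)=+0.3213, M(φ₂)=-0.3250 → ΔM = -0.6463;  Δλ = -2.0700 rad
tan C = Δλ / ΔM = +3.2030 → C = 252.66°

252.7°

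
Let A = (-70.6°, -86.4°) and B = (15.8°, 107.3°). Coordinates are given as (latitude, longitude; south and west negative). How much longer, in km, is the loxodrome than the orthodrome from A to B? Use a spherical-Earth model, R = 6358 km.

2819 km

Great circle: cos σ = sin φ₁ sin φ₂ + cos φ₁ cos φ₂ cos Δλ,  σ = 2.1741 rad → d_gc = 13822.7 km
Rhumb line: Δψ = +2.0458, q = Δφ/Δψ = 0.7371, d_rh = R√(Δφ²+q²Δλ²) = 16641.8 km
Excess = 16641.8 − 13822.7 = 2819.1 ≈ 2819 km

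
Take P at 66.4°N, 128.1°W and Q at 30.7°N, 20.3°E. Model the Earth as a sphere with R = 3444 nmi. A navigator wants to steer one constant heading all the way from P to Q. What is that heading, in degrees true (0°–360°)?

111.2°

Meridional parts: M(φ₁)=+1.5658, M(φ₂)=+0.5635 → ΔM = -1.0024;  Δλ = +2.5901 rad
tan C = Δλ / ΔM = -2.5839 → C = 111.16°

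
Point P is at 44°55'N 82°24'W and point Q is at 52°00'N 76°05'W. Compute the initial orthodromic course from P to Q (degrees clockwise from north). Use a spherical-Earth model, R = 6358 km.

28.3°

θ = atan2( sin Δλ·cos φ₂ ,  cos φ₁ sin φ₂ − sin φ₁ cos φ₂ cos Δλ )
  = atan2(+0.0677, +0.1260) = 28.27°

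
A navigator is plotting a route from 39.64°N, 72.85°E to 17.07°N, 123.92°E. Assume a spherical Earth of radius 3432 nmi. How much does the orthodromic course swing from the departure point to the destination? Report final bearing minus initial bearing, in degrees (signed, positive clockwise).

Initial bearing θ₁ = atan2(sin Δλ cos φ₂, cos φ₁ sin φ₂ − sin φ₁ cos φ₂ cos Δλ) = 101.93°
Final bearing θ₂ = (initial bearing from the destination back to the start) + 180° = 127.99°
Δθ = θ₂ − θ₁ = +26.1°

+26.1°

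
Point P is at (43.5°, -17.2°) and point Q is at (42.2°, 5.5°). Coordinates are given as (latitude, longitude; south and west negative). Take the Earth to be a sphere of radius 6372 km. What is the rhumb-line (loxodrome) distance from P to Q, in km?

Rhumb course C = atan2(Δλ, Δψ) with Δψ = ln[tan(π/4+φ₂/2)/tan(π/4+φ₁/2)] = -0.0310, Δλ = +0.3962 → C = 94.47°
d = R·|Δφ| / |cos C| = 6372·0.02269 / 0.07788 = 1856 km

1856 km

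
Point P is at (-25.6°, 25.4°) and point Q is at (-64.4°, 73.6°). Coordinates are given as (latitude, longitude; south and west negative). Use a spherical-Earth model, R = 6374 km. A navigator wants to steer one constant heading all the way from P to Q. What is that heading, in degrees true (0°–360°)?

Δψ = ln[tan(π/4+φ₂/2)/tan(π/4+φ₁/2)] = -1.0195
Δλ = +0.8412 rad (taken the short way round)
course = atan2(Δλ, Δψ) = 140.47°

140.5°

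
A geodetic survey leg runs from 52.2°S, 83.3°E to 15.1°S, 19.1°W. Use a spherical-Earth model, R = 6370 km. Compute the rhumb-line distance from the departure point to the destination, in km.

Rhumb course C = atan2(Δλ, Δψ) with Δψ = ln[tan(π/4+φ₂/2)/tan(π/4+φ₁/2)] = +0.8052, Δλ = -1.7872 → C = 294.25°
d = R·|Δφ| / |cos C| = 6370·0.64752 / 0.41077 = 10041 km

10041 km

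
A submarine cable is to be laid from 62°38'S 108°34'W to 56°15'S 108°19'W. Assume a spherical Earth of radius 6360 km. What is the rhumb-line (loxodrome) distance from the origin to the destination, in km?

709 km

Δψ = ln[tan(π/4+φ₂/2)/tan(π/4+φ₁/2)] = +0.2199;  Δφ = +0.1114 rad,  Δλ = +0.0044 rad
q = Δφ/Δψ = 0.5066
d = R·√(Δφ² + q²Δλ²) = 6360·0.11143 = 709 km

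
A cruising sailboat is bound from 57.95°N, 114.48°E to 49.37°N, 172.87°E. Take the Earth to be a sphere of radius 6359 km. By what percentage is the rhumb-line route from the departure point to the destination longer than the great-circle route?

3.0%

Great circle: σ = 0.6017 rad → d_gc = Rσ = 3826.2 km
Rhumb: Δφ = -0.1497, Δλ = +1.0191, Δψ = -0.2538, q = Δφ/Δψ = 0.5900 → d_rh = R√(Δφ²+q²Δλ²) = 3940.0 km
Excess = (3940.0 − 3826.2) / 3826.2 = 113.8 / 3826.2 = 2.97% ≈ 3.0%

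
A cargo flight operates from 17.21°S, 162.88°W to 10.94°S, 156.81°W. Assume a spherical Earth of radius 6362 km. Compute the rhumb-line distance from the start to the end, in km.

Rhumb course C = atan2(Δλ, Δψ) with Δψ = ln[tan(π/4+φ₂/2)/tan(π/4+φ₁/2)] = +0.1129, Δλ = +0.1059 → C = 43.18°
d = R·|Δφ| / |cos C| = 6362·0.10943 / 0.72917 = 955 km

955 km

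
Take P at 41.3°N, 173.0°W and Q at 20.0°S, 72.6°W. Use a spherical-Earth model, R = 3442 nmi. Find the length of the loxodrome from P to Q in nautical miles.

6715 nmi

Rhumb course C = atan2(Δλ, Δψ) with Δψ = ln[tan(π/4+φ₂/2)/tan(π/4+φ₁/2)] = -1.1492, Δλ = +1.7523 → C = 123.26°
d = R·|Δφ| / |cos C| = 3442·1.06989 / 0.54840 = 6715 nmi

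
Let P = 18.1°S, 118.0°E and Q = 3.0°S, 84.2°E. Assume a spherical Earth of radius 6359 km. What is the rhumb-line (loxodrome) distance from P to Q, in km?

4040 km

Δψ = ln[tan(π/4+φ₂/2)/tan(π/4+φ₁/2)] = +0.2689;  Δφ = +0.2635 rad,  Δλ = -0.5899 rad
q = Δφ/Δψ = 0.9800
d = R·√(Δφ² + q²Δλ²) = 6359·0.63539 = 4040 km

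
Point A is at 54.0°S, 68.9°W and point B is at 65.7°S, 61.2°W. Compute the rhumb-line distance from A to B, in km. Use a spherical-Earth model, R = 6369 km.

1368 km

Rhumb course C = atan2(Δλ, Δψ) with Δψ = ln[tan(π/4+φ₂/2)/tan(π/4+φ₁/2)] = -0.4116, Δλ = +0.1344 → C = 161.92°
d = R·|Δφ| / |cos C| = 6369·0.20420 / 0.95061 = 1368 km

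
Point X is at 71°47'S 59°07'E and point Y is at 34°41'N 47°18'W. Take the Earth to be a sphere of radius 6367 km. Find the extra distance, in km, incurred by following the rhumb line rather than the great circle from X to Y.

Great circle: cos σ = sin φ₁ sin φ₂ + cos φ₁ cos φ₂ cos Δλ,  σ = 2.2309 rad → d_gc = 14203.93 km
Rhumb line: Δψ = +2.4767, q = Δφ/Δψ = 0.7503, d_rh = R√(Δφ²+q²Δλ²) = 14788.39 km
Excess = 14788.39 − 14203.93 = 584.46 ≈ 584 km

584 km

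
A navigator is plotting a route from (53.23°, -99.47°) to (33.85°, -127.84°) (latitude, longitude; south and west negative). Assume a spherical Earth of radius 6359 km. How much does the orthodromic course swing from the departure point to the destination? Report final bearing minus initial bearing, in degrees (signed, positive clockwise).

-20.0°

Initial bearing θ₁ = atan2(sin Δλ cos φ₂, cos φ₁ sin φ₂ − sin φ₁ cos φ₂ cos Δλ) = 237.45°
Final bearing θ₂ = (initial bearing from the destination back to the start) + 180° = 217.41°
Δθ = θ₂ − θ₁ = -20.0°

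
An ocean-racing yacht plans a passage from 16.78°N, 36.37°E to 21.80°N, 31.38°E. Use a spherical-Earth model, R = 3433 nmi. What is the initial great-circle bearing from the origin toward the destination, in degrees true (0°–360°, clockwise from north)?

N = sin Δλ·cos φ₂ = -0.0808;  D = cos φ₁ sin φ₂ − sin φ₁ cos φ₂ cos Δλ = +0.0885
initial course = atan2(N, D) = 317.62°

317.6°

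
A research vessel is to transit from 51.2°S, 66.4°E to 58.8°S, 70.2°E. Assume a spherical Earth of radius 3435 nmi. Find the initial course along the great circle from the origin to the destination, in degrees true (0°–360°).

165.5°

N = sin Δλ·cos φ₂ = +0.0343;  D = cos φ₁ sin φ₂ − sin φ₁ cos φ₂ cos Δλ = -0.1331
initial course = atan2(N, D) = 165.54°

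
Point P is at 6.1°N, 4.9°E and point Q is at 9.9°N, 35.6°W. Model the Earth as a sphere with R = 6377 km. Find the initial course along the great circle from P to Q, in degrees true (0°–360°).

278.1°

θ = atan2( sin Δλ·cos φ₂ ,  cos φ₁ sin φ₂ − sin φ₁ cos φ₂ cos Δλ )
  = atan2(-0.6398, +0.0914) = 278.13°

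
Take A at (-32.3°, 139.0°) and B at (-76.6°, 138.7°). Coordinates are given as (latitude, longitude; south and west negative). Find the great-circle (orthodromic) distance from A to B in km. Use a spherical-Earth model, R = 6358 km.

4916 km

Haversine: a = sin²(Δφ/2)+cos φ₁ cos φ₂ sin²(Δλ/2) = 0.14215;  σ = 2·atan2(√a,√(1−a))
σ = 44.300° → d = Rσ = 6358·0.77318 = 4916 km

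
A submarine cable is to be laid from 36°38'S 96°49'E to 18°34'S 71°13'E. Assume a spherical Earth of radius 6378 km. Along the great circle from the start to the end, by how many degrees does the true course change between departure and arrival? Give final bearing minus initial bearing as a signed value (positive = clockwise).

At departure: θ₁ = atan2(sin Δλ cos φ₂, cos φ₁ sin φ₂ − sin φ₁ cos φ₂ cos Δλ) = 301.86°
At arrival: θ₂ = atan2(sin Δλ cos φ₁, −cos φ₂ sin φ₁ + sin φ₂ cos φ₁ cos Δλ) = 314.03°
Δθ = θ₂ − θ₁ = +12.2°

+12.2°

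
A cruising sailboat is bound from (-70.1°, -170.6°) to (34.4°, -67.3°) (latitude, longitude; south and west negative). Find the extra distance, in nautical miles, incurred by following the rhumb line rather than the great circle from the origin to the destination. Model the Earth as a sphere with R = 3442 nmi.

Great circle: cos σ = sin φ₁ sin φ₂ + cos φ₁ cos φ₂ cos Δλ,  σ = 2.2091 rad → d_gc = 7603.8 nmi
Rhumb line: Δψ = +2.3806, q = Δφ/Δψ = 0.7661, d_rh = R√(Δφ²+q²Δλ²) = 7874.9 nmi
Excess = 7874.9 − 7603.8 = 271.1 ≈ 271 nmi

271 nmi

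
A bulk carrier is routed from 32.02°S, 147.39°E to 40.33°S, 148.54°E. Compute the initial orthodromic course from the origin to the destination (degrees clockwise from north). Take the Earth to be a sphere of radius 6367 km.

174.0°

N = sin Δλ·cos φ₂ = +0.0153;  D = cos φ₁ sin φ₂ − sin φ₁ cos φ₂ cos Δλ = -0.1446
initial course = atan2(N, D) = 173.96°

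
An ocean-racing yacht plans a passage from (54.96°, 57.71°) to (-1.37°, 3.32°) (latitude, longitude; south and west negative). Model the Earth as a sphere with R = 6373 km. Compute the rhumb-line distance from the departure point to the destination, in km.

8050 km

Rhumb course C = atan2(Δλ, Δψ) with Δψ = ln[tan(π/4+φ₂/2)/tan(π/4+φ₁/2)] = -1.1769, Δλ = -0.9493 → C = 218.89°
d = R·|Δφ| / |cos C| = 6373·0.98314 / 0.77837 = 8050 km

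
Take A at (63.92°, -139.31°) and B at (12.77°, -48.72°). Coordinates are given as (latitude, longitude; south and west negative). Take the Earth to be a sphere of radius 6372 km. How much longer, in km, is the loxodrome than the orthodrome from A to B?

463 km

Great circle: cos σ = sin φ₁ sin φ₂ + cos φ₁ cos φ₂ cos Δλ,  σ = 1.3754 rad → d_gc = 8764.3 km
Rhumb line: Δψ = -1.2380, q = Δφ/Δψ = 0.7211, d_rh = R√(Δφ²+q²Δλ²) = 9227.2 km
Excess = 9227.2 − 8764.3 = 462.9 ≈ 463 km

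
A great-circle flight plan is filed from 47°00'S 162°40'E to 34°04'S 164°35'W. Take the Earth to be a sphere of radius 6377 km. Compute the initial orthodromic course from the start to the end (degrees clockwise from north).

74.1°

θ = atan2( sin Δλ·cos φ₂ ,  cos φ₁ sin φ₂ − sin φ₁ cos φ₂ cos Δλ )
  = atan2(+0.4481, +0.1275) = 74.12°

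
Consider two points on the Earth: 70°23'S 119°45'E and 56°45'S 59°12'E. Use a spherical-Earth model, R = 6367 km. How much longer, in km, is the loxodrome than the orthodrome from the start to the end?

Great circle: cos σ = sin φ₁ sin φ₂ + cos φ₁ cos φ₂ cos Δλ,  σ = 0.4986 rad → d_gc = 3174.6 km
Rhumb line: Δψ = +0.5465, q = Δφ/Δψ = 0.4354, d_rh = R√(Δφ²+q²Δλ²) = 3298.3 km
Excess = 3298.3 − 3174.6 = 123.7 ≈ 124 km

124 km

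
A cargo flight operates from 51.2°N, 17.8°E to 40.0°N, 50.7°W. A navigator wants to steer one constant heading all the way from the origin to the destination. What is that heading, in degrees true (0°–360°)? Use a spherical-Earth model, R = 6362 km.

256.8°

Meridional parts: M(φ₁)=+1.0437, M(φ₂)=+0.7629 → ΔM = -0.2808;  Δλ = -1.1956 rad
tan C = Δλ / ΔM = +4.2581 → C = 256.78°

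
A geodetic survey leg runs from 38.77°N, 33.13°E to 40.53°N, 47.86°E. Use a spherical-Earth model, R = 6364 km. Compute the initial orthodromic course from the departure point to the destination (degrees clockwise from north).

76.5°

N = sin Δλ·cos φ₂ = +0.1933;  D = cos φ₁ sin φ₂ − sin φ₁ cos φ₂ cos Δλ = +0.0464
initial course = atan2(N, D) = 76.51°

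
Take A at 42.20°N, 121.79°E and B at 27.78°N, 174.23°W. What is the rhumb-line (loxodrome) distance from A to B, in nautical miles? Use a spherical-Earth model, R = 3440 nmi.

Rhumb course C = atan2(Δλ, Δψ) with Δψ = ln[tan(π/4+φ₂/2)/tan(π/4+φ₁/2)] = -0.3088, Δλ = +1.1167 → C = 105.46°
d = R·|Δφ| / |cos C| = 3440·0.25168 / 0.26655 = 3248 nmi

3248 nmi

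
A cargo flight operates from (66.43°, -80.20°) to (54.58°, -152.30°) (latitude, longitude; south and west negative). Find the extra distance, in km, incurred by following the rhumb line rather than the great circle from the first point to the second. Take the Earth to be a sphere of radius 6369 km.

Great circle: cos σ = sin φ₁ sin φ₂ + cos φ₁ cos φ₂ cos Δλ,  σ = 0.6126 rad → d_gc = 3901.5 km
Rhumb line: Δψ = -0.4256, q = Δφ/Δψ = 0.4859, d_rh = R√(Δφ²+q²Δλ²) = 4111.2 km
Excess = 4111.2 − 3901.5 = 209.7 ≈ 210 km

210 km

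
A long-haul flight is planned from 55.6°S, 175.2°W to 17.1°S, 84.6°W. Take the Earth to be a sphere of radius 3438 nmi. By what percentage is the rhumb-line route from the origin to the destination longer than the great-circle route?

4.7%

Great circle: σ = 1.3316 rad → d_gc = Rσ = 4577.9 nmi
Rhumb: Δφ = +0.6720, Δλ = +1.5813, Δψ = +0.8696, q = Δφ/Δψ = 0.7727 → d_rh = R√(Δφ²+q²Δλ²) = 4793.9 nmi
Excess = (4793.9 − 4577.9) / 4577.9 = 216.0 / 4577.9 = 4.72% ≈ 4.7%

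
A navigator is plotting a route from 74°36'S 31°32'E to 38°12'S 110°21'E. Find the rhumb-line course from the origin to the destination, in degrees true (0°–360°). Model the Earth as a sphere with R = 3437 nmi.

Meridional parts: M(φ₁)=-2.0010, M(φ₂)=-0.7224 → ΔM = +1.2785;  Δλ = +1.3756 rad
tan C = Δλ / ΔM = +1.0759 → C = 47.09°

47.1°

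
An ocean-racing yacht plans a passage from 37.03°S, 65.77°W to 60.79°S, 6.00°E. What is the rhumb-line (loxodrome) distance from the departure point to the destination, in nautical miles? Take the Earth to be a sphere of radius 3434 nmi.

3098 nmi

Δψ = ln[tan(π/4+φ₂/2)/tan(π/4+φ₁/2)] = -0.6482;  Δφ = -0.4147 rad,  Δλ = +1.2526 rad
q = Δφ/Δψ = 0.6397
d = R·√(Δφ² + q²Δλ²) = 3434·0.90228 = 3098 nmi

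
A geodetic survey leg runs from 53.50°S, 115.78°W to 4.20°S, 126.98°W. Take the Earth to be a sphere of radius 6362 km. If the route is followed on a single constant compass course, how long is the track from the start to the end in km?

5571 km

Δψ = ln[tan(π/4+φ₂/2)/tan(π/4+φ₁/2)] = +1.0360;  Δφ = +0.8604 rad,  Δλ = -0.1955 rad
q = Δφ/Δψ = 0.8305
d = R·√(Δφ² + q²Δλ²) = 6362·0.87563 = 5571 km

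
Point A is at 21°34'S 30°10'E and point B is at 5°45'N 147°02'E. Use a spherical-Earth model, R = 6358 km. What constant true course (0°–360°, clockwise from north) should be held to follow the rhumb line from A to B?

Δψ = ln[tan(π/4+φ₂/2)/tan(π/4+φ₁/2)] = +0.4862
Δλ = +2.0397 rad (taken the short way round)
course = atan2(Δλ, Δψ) = 76.59°

76.6°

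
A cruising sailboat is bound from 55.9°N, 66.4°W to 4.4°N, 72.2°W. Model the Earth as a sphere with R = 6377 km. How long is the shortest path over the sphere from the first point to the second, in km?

Haversine: a = sin²(Δφ/2)+cos φ₁ cos φ₂ sin²(Δλ/2) = 0.19017;  σ = 2·atan2(√a,√(1−a))
σ = 51.709° → d = Rσ = 6377·0.90250 = 5755 km

5755 km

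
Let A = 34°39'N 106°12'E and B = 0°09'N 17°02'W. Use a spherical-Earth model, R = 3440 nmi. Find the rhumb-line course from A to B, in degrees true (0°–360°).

253.4°

Meridional parts: M(φ₁)=+0.6454, M(φ₂)=+0.0026 → ΔM = -0.6428;  Δλ = -2.1508 rad
tan C = Δλ / ΔM = +3.3461 → C = 253.36°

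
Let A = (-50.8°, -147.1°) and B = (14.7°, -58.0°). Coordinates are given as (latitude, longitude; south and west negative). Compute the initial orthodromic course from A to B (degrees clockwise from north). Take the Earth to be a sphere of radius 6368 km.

79.9°

N = sin Δλ·cos φ₂ = +0.9671;  D = cos φ₁ sin φ₂ − sin φ₁ cos φ₂ cos Δλ = +0.1722
initial course = atan2(N, D) = 79.91°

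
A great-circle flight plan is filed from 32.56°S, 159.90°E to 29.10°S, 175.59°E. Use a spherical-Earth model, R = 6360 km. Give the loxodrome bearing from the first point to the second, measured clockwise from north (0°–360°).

75.6°

Meridional parts: M(φ₁)=-0.6016, M(φ₂)=-0.5312 → ΔM = +0.0703;  Δλ = +0.2738 rad
tan C = Δλ / ΔM = +3.8929 → C = 75.59°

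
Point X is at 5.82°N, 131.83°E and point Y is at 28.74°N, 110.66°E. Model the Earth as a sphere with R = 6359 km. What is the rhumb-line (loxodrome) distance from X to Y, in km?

Δψ = ln[tan(π/4+φ₂/2)/tan(π/4+φ₁/2)] = +0.4223;  Δφ = +0.4000 rad,  Δλ = -0.3695 rad
q = Δφ/Δψ = 0.9472
d = R·√(Δφ² + q²Δλ²) = 6359·0.53152 = 3380 km

3380 km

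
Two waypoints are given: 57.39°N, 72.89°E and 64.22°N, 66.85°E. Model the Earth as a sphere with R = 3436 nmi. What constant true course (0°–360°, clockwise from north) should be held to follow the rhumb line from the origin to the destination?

Meridional parts: M(φ₁)=+1.2292, M(φ₂)=+1.4747 → ΔM = +0.2455;  Δλ = -0.1054 rad
tan C = Δλ / ΔM = -0.4295 → C = 336.76°

336.8°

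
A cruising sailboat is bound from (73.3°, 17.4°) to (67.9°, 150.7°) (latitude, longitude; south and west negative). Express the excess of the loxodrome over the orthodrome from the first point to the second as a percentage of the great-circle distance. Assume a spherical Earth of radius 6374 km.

24.6%

Great circle: σ = 0.6210 rad → d_gc = Rσ = 3958.2 km
Rhumb: Δφ = -0.0942, Δλ = +2.3265, Δψ = -0.2856, q = Δφ/Δψ = 0.3300 → d_rh = R√(Δφ²+q²Δλ²) = 4931.0 km
Excess = (4931.0 − 3958.2) / 3958.2 = 972.8 / 3958.2 = 24.58% ≈ 24.6%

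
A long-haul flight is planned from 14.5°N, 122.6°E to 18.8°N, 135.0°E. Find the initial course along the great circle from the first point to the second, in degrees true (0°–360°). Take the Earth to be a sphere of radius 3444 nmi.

N = sin Δλ·cos φ₂ = +0.2033;  D = cos φ₁ sin φ₂ − sin φ₁ cos φ₂ cos Δλ = +0.0805
initial course = atan2(N, D) = 68.39°

68.4°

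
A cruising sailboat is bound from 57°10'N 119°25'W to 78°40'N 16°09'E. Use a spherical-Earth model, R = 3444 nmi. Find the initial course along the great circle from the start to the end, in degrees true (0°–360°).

12.0°

θ = atan2( sin Δλ·cos φ₂ ,  cos φ₁ sin φ₂ − sin φ₁ cos φ₂ cos Δλ )
  = atan2(+0.1376, +0.6495) = 11.96°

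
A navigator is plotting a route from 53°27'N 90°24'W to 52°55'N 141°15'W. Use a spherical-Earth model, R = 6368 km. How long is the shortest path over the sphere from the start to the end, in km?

3314 km

cos σ = sin φ₁ sin φ₂ + cos φ₁ cos φ₂ cos Δλ
      = sin(53.45°)sin(52.92°) + cos(53.45°)cos(52.92°)cos(-50.85°) = 0.8676
σ = 29.821° → d = Rσ = 6368·0.52048 = 3314 km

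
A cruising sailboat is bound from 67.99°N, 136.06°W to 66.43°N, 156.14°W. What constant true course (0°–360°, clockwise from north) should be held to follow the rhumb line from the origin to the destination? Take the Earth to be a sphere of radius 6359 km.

Δψ = ln[tan(π/4+φ₂/2)/tan(π/4+φ₁/2)] = -0.0703
Δλ = -0.3505 rad (taken the short way round)
course = atan2(Δλ, Δψ) = 258.65°

258.7°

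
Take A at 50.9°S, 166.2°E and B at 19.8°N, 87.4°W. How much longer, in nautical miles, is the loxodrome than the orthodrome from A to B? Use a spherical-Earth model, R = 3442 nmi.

Great circle: cos σ = sin φ₁ sin φ₂ + cos φ₁ cos φ₂ cos Δλ,  σ = 2.0157 rad → d_gc = 6938.2 nmi
Rhumb line: Δψ = +1.3880, q = Δφ/Δψ = 0.8890, d_rh = R√(Δφ²+q²Δλ²) = 7094.3 nmi
Excess = 7094.3 − 6938.2 = 156.1 ≈ 156 nmi

156 nmi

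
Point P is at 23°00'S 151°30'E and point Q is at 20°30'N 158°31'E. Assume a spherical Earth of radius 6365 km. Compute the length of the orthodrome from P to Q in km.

Haversine: a = sin²(Δφ/2)+cos φ₁ cos φ₂ sin²(Δλ/2) = 0.14054;  σ = 2·atan2(√a,√(1−a))
σ = 44.035° → d = Rσ = 6365·0.76855 = 4892 km

4892 km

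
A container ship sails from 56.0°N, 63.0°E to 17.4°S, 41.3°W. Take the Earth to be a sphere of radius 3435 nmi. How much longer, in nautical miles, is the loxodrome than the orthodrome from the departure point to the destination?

204 nmi

Great circle: cos σ = sin φ₁ sin φ₂ + cos φ₁ cos φ₂ cos Δλ,  σ = 1.9603 rad → d_gc = 6733.6 nmi
Rhumb line: Δψ = -1.4935, q = Δφ/Δψ = 0.8578, d_rh = R√(Δφ²+q²Δλ²) = 6937.7 nmi
Excess = 6937.7 − 6733.6 = 204.1 ≈ 204 nmi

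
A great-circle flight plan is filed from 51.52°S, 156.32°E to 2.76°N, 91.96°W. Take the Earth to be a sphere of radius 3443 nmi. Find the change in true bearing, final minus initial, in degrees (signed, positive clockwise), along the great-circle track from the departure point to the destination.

-68.8°

At departure: θ₁ = atan2(sin Δλ cos φ₂, cos φ₁ sin φ₂ − sin φ₁ cos φ₂ cos Δλ) = 105.62°
At arrival: θ₂ = atan2(sin Δλ cos φ₁, −cos φ₂ sin φ₁ + sin φ₂ cos φ₁ cos Δλ) = 36.87°
Δθ = θ₂ − θ₁ = -68.8°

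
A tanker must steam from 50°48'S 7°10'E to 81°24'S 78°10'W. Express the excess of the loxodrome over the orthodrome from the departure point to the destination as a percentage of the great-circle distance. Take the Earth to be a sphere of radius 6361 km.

7.8%

Great circle: σ = 0.6858 rad → d_gc = Rσ = 4362.3 km
Rhumb: Δφ = -0.5341, Δλ = -1.4893, Δψ = -1.5551, q = Δφ/Δψ = 0.3434 → d_rh = R√(Δφ²+q²Δλ²) = 4703.9 km
Excess = (4703.9 − 4362.3) / 4362.3 = 341.6 / 4362.3 = 7.83% ≈ 7.8%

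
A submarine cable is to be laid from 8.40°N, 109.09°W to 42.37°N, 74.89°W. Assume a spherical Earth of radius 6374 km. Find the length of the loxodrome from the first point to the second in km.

Δψ = ln[tan(π/4+φ₂/2)/tan(π/4+φ₁/2)] = +0.6707;  Δφ = +0.5929 rad,  Δλ = +0.5969 rad
q = Δφ/Δψ = 0.8839
d = R·√(Δφ² + q²Δλ²) = 6374·0.79366 = 5059 km

5059 km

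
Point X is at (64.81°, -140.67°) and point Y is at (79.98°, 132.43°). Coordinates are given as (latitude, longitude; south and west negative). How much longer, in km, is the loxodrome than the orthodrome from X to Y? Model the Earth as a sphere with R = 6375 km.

269 km

Great circle: cos σ = sin φ₁ sin φ₂ + cos φ₁ cos φ₂ cos Δλ,  σ = 0.4621 rad → d_gc = 2946.1 km
Rhumb line: Δψ = +0.9356, q = Δφ/Δψ = 0.2830, d_rh = R√(Δφ²+q²Δλ²) = 3214.9 km
Excess = 3214.9 − 2946.1 = 268.8 ≈ 269 km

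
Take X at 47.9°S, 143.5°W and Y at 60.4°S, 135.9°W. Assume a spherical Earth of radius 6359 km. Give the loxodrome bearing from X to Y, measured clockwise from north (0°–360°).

Meridional parts: M(φ₁)=-0.9549, M(φ₂)=-1.3310 → ΔM = -0.3761;  Δλ = +0.1326 rad
tan C = Δλ / ΔM = -0.3526 → C = 160.58°

160.6°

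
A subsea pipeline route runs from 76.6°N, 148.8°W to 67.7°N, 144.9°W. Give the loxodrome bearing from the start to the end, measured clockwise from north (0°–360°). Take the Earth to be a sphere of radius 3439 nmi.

172.5°

Meridional parts: M(φ₁)=+2.1415, M(φ₂)=+1.6241 → ΔM = -0.5175;  Δλ = +0.0681 rad
tan C = Δλ / ΔM = -0.1315 → C = 172.51°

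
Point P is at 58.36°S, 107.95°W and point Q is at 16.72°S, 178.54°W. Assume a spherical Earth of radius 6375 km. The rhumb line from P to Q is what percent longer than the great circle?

2.8%

Great circle: σ = 1.1463 rad → d_gc = Rσ = 7307.4 km
Rhumb: Δφ = +0.7268, Δλ = -1.2320, Δψ = +0.9650, q = Δφ/Δψ = 0.7531 → d_rh = R√(Δφ²+q²Δλ²) = 7513.4 km
Excess = (7513.4 − 7307.4) / 7307.4 = 206.0 / 7307.4 = 2.82% ≈ 2.8%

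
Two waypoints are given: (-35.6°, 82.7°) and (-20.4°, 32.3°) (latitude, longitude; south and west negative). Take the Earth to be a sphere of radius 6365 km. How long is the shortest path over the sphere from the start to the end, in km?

cos σ = sin φ₁ sin φ₂ + cos φ₁ cos φ₂ cos Δλ
      = sin(-35.60°)sin(-20.40°) + cos(-35.60°)cos(-20.40°)cos(-50.40°) = 0.6887
σ = 46.473° → d = Rσ = 6365·0.81111 = 5163 km

5163 km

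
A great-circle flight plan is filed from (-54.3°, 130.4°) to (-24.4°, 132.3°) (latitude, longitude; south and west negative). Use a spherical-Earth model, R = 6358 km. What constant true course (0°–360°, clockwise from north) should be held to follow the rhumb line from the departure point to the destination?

2.7°

Δψ = ln[tan(π/4+φ₂/2)/tan(π/4+φ₁/2)] = +0.6938
Δλ = +0.0332 rad (taken the short way round)
course = atan2(Δλ, Δψ) = 2.74°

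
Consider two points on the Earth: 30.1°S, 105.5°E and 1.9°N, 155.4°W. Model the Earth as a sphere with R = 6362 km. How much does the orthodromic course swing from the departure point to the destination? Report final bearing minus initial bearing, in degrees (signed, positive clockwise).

-33.1°

At departure: θ₁ = atan2(sin Δλ cos φ₂, cos φ₁ sin φ₂ − sin φ₁ cos φ₂ cos Δλ) = 92.93°
At arrival: θ₂ = atan2(sin Δλ cos φ₁, −cos φ₂ sin φ₁ + sin φ₂ cos φ₁ cos Δλ) = 59.82°
Δθ = θ₂ − θ₁ = -33.1°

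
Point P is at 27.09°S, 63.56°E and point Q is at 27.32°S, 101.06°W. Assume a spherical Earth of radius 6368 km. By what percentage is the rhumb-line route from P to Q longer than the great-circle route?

Great circle: σ = 2.1575 rad → d_gc = Rσ = 13739.2 km
Rhumb: Δφ = -0.0040, Δλ = -2.8732, Δψ = -0.0045, q = Δφ/Δψ = 0.8894 → d_rh = R√(Δφ²+q²Δλ²) = 16272.3 km
Excess = (16272.3 − 13739.2) / 13739.2 = 2533.1 / 13739.2 = 18.44% ≈ 18.4%

18.4%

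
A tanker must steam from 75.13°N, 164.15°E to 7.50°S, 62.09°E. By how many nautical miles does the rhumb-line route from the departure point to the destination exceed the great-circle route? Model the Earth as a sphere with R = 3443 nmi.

398 nmi

Great circle: cos σ = sin φ₁ sin φ₂ + cos φ₁ cos φ₂ cos Δλ,  σ = 1.7511 rad → d_gc = 6029.0 nmi
Rhumb line: Δψ = -2.1677, q = Δφ/Δψ = 0.6653, d_rh = R√(Δφ²+q²Δλ²) = 6426.8 nmi
Excess = 6426.8 − 6029.0 = 397.8 ≈ 398 nmi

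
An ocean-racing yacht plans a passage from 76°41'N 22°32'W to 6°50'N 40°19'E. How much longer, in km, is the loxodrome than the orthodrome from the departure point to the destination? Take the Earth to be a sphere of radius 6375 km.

237 km

Great circle: cos σ = sin φ₁ sin φ₂ + cos φ₁ cos φ₂ cos Δλ,  σ = 1.3488 rad → d_gc = 8598.8 km
Rhumb line: Δψ = -2.0283, q = Δφ/Δψ = 0.6011, d_rh = R√(Δφ²+q²Δλ²) = 8835.6 km
Excess = 8835.6 − 8598.8 = 236.8 ≈ 237 km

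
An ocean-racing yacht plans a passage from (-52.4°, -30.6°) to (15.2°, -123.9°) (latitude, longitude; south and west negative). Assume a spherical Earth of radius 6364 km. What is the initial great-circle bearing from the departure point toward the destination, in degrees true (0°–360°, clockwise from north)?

276.9°

N = sin Δλ·cos φ₂ = -0.9634;  D = cos φ₁ sin φ₂ − sin φ₁ cos φ₂ cos Δλ = +0.1160
initial course = atan2(N, D) = 276.86°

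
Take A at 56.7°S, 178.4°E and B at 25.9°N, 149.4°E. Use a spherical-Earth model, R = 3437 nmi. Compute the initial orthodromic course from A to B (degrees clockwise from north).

334.1°

θ = atan2( sin Δλ·cos φ₂ ,  cos φ₁ sin φ₂ − sin φ₁ cos φ₂ cos Δλ )
  = atan2(-0.4361, +0.8974) = 334.08°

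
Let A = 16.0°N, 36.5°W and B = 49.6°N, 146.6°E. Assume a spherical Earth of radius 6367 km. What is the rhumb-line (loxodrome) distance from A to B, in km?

Rhumb course C = atan2(Δλ, Δψ) with Δψ = ln[tan(π/4+φ₂/2)/tan(π/4+φ₁/2)] = +0.7169, Δλ = -3.0875 → C = 283.07°
d = R·|Δφ| / |cos C| = 6367·0.58643 / 0.22618 = 16508 km

16508 km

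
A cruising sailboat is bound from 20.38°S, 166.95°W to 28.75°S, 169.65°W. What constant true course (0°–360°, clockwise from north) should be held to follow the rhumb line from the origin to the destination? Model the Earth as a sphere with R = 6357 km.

196.3°

Δψ = ln[tan(π/4+φ₂/2)/tan(π/4+φ₁/2)] = -0.1608
Δλ = -0.0471 rad (taken the short way round)
course = atan2(Δλ, Δψ) = 196.33°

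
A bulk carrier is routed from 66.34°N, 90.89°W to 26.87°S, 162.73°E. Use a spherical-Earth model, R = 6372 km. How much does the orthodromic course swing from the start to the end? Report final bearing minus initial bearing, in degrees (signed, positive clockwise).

-66.6°

At departure: θ₁ = atan2(sin Δλ cos φ₂, cos φ₁ sin φ₂ − sin φ₁ cos φ₂ cos Δλ) = 273.28°
At arrival: θ₂ = atan2(sin Δλ cos φ₁, −cos φ₂ sin φ₁ + sin φ₂ cos φ₁ cos Δλ) = 206.69°
Δθ = θ₂ − θ₁ = -66.6°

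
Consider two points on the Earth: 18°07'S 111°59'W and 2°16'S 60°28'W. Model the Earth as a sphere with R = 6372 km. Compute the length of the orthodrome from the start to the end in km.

Haversine: a = sin²(Δφ/2)+cos φ₁ cos φ₂ sin²(Δλ/2) = 0.19836;  σ = 2·atan2(√a,√(1−a))
σ = 52.895° → d = Rσ = 6372·0.92320 = 5883 km

5883 km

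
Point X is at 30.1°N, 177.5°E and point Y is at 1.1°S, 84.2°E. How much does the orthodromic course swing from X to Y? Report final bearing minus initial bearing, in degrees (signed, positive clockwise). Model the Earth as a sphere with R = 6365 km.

-30.8°

Initial bearing θ₁ = atan2(sin Δλ cos φ₂, cos φ₁ sin φ₂ − sin φ₁ cos φ₂ cos Δλ) = 270.70°
Final bearing θ₂ = (initial bearing from the destination back to the start) + 180° = 239.91°
Δθ = θ₂ − θ₁ = -30.8°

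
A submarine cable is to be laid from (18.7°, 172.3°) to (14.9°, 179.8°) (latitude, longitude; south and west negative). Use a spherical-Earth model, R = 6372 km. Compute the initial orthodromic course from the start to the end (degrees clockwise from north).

116.8°

N = sin Δλ·cos φ₂ = +0.1261;  D = cos φ₁ sin φ₂ − sin φ₁ cos φ₂ cos Δλ = -0.0636
initial course = atan2(N, D) = 116.77°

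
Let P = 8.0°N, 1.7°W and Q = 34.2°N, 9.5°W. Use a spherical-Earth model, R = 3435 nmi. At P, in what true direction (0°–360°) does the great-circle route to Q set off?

θ = atan2( sin Δλ·cos φ₂ ,  cos φ₁ sin φ₂ − sin φ₁ cos φ₂ cos Δλ )
  = atan2(-0.1122, +0.4426) = 345.77°

345.8°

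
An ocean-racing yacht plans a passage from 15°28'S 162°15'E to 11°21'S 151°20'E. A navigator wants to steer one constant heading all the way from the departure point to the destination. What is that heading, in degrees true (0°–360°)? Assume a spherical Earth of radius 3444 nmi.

Δψ = ln[tan(π/4+φ₂/2)/tan(π/4+φ₁/2)] = +0.0739
Δλ = -0.1905 rad (taken the short way round)
course = atan2(Δλ, Δψ) = 291.19°

291.2°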